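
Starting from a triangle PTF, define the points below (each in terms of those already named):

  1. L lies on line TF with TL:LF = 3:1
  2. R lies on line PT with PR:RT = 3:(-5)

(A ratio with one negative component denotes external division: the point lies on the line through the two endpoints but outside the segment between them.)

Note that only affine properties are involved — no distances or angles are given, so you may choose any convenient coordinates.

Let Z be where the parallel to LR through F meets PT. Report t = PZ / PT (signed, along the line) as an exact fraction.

Assign P = (0, 0), T = (1, 0), F = (0, 1) — the answer is frame-independent, so this choice is without loss of generality.
1. L lies on line TF with TL:LF = 3:1 ⇒ L = (1/4, 3/4)
2. R lies on line PT with PR:RT = 3:(-5) ⇒ R = (-3/2, 0)
through F parallel to LR: direction (-7/4, -3/4); meets PT at Z = (-7/3, 0)
Z = P + t·(T−P) with t = -7/3

t = -7/3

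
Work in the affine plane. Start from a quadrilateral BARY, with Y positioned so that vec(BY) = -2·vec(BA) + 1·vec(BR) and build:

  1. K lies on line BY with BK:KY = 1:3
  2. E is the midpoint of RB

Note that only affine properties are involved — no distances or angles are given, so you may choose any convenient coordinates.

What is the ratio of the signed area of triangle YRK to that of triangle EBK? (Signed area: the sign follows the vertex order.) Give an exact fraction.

Choose coordinates B = (0, 0), A = (1, 0), R = (0, 1), Y = (-2, 1).
1. K lies on line BY with BK:KY = 1:3 ⇒ K = (-1/2, 1/4)
2. E is the midpoint of RB ⇒ E = (0, 1/2)
2·[YRK] = -3/2, 2·[EBK] = -1/4
[YRK]:[EBK] = -3/2:-1/4 = 6

[YRK]:[EBK] = 6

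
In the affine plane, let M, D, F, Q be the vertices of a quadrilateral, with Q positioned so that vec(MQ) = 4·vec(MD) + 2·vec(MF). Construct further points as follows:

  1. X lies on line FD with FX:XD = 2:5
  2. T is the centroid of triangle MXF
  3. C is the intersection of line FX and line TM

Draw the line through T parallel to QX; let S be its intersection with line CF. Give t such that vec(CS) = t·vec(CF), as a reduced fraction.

t = -7/5

Work in coordinates with M = (0, 0), D = (1, 0), F = (0, 1), Q = (4, 2).
1. X lies on line FD with FX:XD = 2:5 ⇒ X = (2/7, 5/7)
2. T is the centroid of triangle MXF ⇒ T = (2/21, 4/7)
3. C is the intersection of line FX and line TM ⇒ C = (1/7, 6/7)
through T parallel to QX: direction (-26/7, -9/7); meets CF at S = (12/35, 23/35)
S = C + t·(F−C) with t = -7/5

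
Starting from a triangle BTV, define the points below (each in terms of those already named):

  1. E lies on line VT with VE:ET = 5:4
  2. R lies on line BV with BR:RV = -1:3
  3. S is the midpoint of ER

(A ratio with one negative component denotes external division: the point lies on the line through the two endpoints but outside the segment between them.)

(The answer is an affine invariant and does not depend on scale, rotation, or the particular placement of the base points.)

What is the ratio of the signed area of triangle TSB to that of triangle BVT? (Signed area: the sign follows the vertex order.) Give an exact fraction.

[TSB]:[BVT] = 1/36

Set B = (0, 0), T = (1, 0), V = (0, 1); any affine frame gives the same invariant.
1. E lies on line VT with VE:ET = 5:4 ⇒ E = (5/9, 4/9)
2. R lies on line BV with BR:RV = -1:3 ⇒ R = (0, -1/2)
3. S is the midpoint of ER ⇒ S = (5/18, -1/36)
2·[TSB] = -1/36, 2·[BVT] = -1
[TSB]:[BVT] = -1/36:-1 = 1/36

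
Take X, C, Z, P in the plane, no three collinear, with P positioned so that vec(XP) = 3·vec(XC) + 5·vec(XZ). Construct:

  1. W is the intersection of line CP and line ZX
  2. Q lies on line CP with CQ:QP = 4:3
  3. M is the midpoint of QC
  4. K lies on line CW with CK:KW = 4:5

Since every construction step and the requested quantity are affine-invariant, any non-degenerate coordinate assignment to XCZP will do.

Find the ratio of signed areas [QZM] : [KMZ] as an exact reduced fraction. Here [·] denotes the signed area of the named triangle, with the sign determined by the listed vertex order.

[QZM]:[KMZ] = 9/16

Assign X = (0, 0), C = (1, 0), Z = (0, 1), P = (3, 5) — the answer is frame-independent, so this choice is without loss of generality.
1. W is the intersection of line CP and line ZX ⇒ W = (0, -5/2)
2. Q lies on line CP with CQ:QP = 4:3 ⇒ Q = (15/7, 20/7)
3. M is the midpoint of QC ⇒ M = (11/7, 10/7)
4. K lies on line CW with CK:KW = 4:5 ⇒ K = (5/9, -10/9)
2·[QZM] = 2, 2·[KMZ] = 32/9
[QZM]:[KMZ] = 2:32/9 = 9/16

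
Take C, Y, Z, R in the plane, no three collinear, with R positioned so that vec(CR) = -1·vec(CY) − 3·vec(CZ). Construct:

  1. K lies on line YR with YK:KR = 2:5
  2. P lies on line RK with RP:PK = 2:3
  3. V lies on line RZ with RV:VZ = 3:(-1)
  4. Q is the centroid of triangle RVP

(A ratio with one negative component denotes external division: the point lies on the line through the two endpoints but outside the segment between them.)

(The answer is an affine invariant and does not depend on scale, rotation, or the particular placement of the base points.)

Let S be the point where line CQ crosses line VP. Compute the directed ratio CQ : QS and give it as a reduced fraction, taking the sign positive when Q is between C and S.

Set C = (0, 0), Y = (1, 0), Z = (0, 1), R = (-1, -3); any affine frame gives the same invariant.
1. K lies on line YR with YK:KR = 2:5 ⇒ K = (3/7, -6/7)
2. P lies on line RK with RP:PK = 2:3 ⇒ P = (-3/7, -15/7)
3. V lies on line RZ with RV:VZ = 3:(-1) ⇒ V = (1/2, 3)
4. Q is the centroid of triangle RVP ⇒ Q = (-13/42, -5/7)
line CQ meets VP at S = (-1/14, -15/91)
Q = C + t·(S−C) with t = 13/3, so CQ:QS = 13/3:-10/3

CQ:QS = -13/10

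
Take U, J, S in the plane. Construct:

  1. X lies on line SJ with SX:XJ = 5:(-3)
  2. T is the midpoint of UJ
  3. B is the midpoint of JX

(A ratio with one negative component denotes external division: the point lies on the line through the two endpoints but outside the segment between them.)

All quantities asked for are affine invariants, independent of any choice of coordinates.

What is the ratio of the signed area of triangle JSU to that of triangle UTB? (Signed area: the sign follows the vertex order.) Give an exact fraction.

Choose coordinates U = (0, 0), J = (1, 0), S = (0, 1).
1. X lies on line SJ with SX:XJ = 5:(-3) ⇒ X = (5/2, -3/2)
2. T is the midpoint of UJ ⇒ T = (1/2, 0)
3. B is the midpoint of JX ⇒ B = (7/4, -3/4)
2·[JSU] = 1, 2·[UTB] = -3/8
[JSU]:[UTB] = 1:-3/8 = -8/3

[JSU]:[UTB] = -8/3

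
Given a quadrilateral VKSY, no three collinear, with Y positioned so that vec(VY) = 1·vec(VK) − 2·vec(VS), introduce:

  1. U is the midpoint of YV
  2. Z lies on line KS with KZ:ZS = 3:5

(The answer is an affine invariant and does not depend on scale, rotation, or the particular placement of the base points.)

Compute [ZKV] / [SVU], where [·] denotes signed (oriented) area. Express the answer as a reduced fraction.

[ZKV]:[SVU] = -3/4

Choose coordinates V = (0, 0), K = (1, 0), S = (0, 1), Y = (1, -2).
1. U is the midpoint of YV ⇒ U = (1/2, -1)
2. Z lies on line KS with KZ:ZS = 3:5 ⇒ Z = (5/8, 3/8)
2·[ZKV] = -3/8, 2·[SVU] = 1/2
[ZKV]:[SVU] = -3/8:1/2 = -3/4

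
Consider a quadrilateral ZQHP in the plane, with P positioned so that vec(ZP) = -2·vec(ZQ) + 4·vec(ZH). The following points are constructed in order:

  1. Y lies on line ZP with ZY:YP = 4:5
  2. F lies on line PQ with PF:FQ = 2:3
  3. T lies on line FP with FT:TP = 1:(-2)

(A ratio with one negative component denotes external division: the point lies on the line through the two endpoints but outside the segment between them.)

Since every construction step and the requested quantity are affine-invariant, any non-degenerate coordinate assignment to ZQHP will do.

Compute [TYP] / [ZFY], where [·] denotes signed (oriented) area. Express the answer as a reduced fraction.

Assign Z = (0, 0), Q = (1, 0), H = (0, 1), P = (-2, 4) — the answer is frame-independent, so this choice is without loss of generality.
1. Y lies on line ZP with ZY:YP = 4:5 ⇒ Y = (-8/9, 16/9)
2. F lies on line PQ with PF:FQ = 2:3 ⇒ F = (-4/5, 12/5)
3. T lies on line FP with FT:TP = 1:(-2) ⇒ T = (2/5, 4/5)
2·[TYP] = -16/9, 2·[ZFY] = 32/45
[TYP]:[ZFY] = -16/9:32/45 = -5/2

[TYP]:[ZFY] = -5/2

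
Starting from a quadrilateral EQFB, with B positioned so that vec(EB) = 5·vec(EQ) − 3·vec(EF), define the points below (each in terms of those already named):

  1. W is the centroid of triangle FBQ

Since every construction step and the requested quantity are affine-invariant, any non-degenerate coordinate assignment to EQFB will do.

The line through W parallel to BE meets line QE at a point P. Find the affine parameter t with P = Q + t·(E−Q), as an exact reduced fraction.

Set E = (0, 0), Q = (1, 0), F = (0, 1), B = (5, -3); any affine frame gives the same invariant.
1. W is the centroid of triangle FBQ ⇒ W = (2, -2/3)
through W parallel to BE: direction (-5, 3); meets QE at P = (8/9, 0)
P = Q + t·(E−Q) with t = 1/9

t = 1/9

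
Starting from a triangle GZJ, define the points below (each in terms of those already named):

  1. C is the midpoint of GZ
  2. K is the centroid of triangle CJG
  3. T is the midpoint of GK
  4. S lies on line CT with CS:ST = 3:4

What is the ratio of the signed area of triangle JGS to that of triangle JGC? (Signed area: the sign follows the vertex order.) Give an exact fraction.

[JGS]:[JGC] = 9/14

Choose coordinates G = (0, 0), Z = (1, 0), J = (0, 1).
1. C is the midpoint of GZ ⇒ C = (1/2, 0)
2. K is the centroid of triangle CJG ⇒ K = (1/6, 1/3)
3. T is the midpoint of GK ⇒ T = (1/12, 1/6)
4. S lies on line CT with CS:ST = 3:4 ⇒ S = (9/28, 1/14)
2·[JGS] = 9/28, 2·[JGC] = 1/2
[JGS]:[JGC] = 9/28:1/2 = 9/14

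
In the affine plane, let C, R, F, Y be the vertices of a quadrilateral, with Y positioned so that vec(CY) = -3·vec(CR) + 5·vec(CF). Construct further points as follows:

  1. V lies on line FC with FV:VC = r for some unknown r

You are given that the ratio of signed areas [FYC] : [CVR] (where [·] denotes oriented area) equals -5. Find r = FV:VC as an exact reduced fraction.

r = 2/3

Work in coordinates with C = (0, 0), R = (1, 0), F = (0, 1), Y = (-3, 5).
1. With FV:VC = r, write λ = r/(r+1) so V = F + λ·(C−F); V is affine-linear in λ
Every point depending on V is an affine combination of V and λ-independent points, so each such coordinate is linear in λ; the λ² term in each signed area is a multiple of (C−F)×(C−F) = 0, so 2·[FYC] and 2·[CVR] are each linear in λ. Evaluating at λ=0 and λ=1:
  2·[FYC] = 3,   2·[CVR] = λ − 1
So [FYC]:[CVR] = (3) / (λ − 1). Setting this equal to -5:
  3 = -5·(λ − 1)  ⇒  λ = 2/5
Then r = λ/(1−λ) = (2/5)/(3/5) = 2/3. Check: with r = 2/3, V = (0, 3/5) and [FYC]:[CVR] = -5 as required.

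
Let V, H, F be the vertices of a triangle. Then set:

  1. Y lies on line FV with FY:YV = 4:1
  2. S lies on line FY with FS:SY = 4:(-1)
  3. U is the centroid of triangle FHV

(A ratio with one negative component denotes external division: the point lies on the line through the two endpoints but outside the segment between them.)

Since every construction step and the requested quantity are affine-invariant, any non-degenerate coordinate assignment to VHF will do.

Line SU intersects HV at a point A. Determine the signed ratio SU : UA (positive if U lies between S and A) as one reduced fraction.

Work in coordinates with V = (0, 0), H = (1, 0), F = (0, 1).
1. Y lies on line FV with FY:YV = 4:1 ⇒ Y = (0, 1/5)
2. S lies on line FY with FS:SY = 4:(-1) ⇒ S = (0, -1/15)
3. U is the centroid of triangle FHV ⇒ U = (1/3, 1/3)
line SU meets HV at A = (1/18, 0)
U = S + t·(A−S) with t = 6, so SU:UA = 6:-5

SU:UA = -6/5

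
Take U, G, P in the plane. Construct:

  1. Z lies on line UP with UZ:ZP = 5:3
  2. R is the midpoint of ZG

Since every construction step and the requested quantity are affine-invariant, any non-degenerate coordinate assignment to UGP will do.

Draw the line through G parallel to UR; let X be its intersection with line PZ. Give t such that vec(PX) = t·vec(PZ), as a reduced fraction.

t = 13/3

Set U = (0, 0), G = (1, 0), P = (0, 1); any affine frame gives the same invariant.
1. Z lies on line UP with UZ:ZP = 5:3 ⇒ Z = (0, 5/8)
2. R is the midpoint of ZG ⇒ R = (1/2, 5/16)
through G parallel to UR: direction (1/2, 5/16); meets PZ at X = (0, -5/8)
X = P + t·(Z−P) with t = 13/3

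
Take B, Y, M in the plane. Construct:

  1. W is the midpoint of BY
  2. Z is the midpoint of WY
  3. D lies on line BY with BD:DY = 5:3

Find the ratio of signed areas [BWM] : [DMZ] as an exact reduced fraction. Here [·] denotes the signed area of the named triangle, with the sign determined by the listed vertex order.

[BWM]:[DMZ] = -4

Choose coordinates B = (0, 0), Y = (1, 0), M = (0, 1).
1. W is the midpoint of BY ⇒ W = (1/2, 0)
2. Z is the midpoint of WY ⇒ Z = (3/4, 0)
3. D lies on line BY with BD:DY = 5:3 ⇒ D = (5/8, 0)
2·[BWM] = 1/2, 2·[DMZ] = -1/8
[BWM]:[DMZ] = 1/2:-1/8 = -4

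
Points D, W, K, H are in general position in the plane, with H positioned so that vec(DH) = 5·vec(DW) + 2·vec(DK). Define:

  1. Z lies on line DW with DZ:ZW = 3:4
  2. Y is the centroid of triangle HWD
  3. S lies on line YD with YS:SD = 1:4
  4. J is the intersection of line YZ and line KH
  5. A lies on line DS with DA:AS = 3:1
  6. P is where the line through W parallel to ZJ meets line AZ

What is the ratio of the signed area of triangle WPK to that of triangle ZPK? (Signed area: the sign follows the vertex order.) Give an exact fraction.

Choose coordinates D = (0, 0), W = (1, 0), K = (0, 1), H = (5, 2).
1. Z lies on line DW with DZ:ZW = 3:4 ⇒ Z = (3/7, 0)
2. Y is the centroid of triangle HWD ⇒ Y = (2, 2/3)
3. S lies on line YD with YS:SD = 1:4 ⇒ S = (8/5, 8/15)
4. J is the intersection of line YZ and line KH ⇒ J = (195/37, 76/37)
5. A lies on line DS with DA:AS = 3:1 ⇒ A = (6/5, 2/5)
6. P is where the line through W parallel to ZJ meets line AZ ⇒ P = (-15/7, -4/3)
2·[WPK] = -94/21, 2·[ZPK] = -22/7
[WPK]:[ZPK] = -94/21:-22/7 = 47/33

[WPK]:[ZPK] = 47/33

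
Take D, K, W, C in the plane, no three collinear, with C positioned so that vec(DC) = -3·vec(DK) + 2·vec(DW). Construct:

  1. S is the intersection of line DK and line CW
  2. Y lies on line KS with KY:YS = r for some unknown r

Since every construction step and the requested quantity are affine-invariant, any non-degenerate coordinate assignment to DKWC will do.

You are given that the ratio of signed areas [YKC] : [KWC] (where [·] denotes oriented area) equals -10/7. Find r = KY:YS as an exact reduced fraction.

r = 5/2

Set D = (0, 0), K = (1, 0), W = (0, 1), C = (-3, 2); any affine frame gives the same invariant.
1. S is the intersection of line DK and line CW ⇒ S = (3, 0)
2. With KY:YS = r, write λ = r/(r+1) so Y = K + λ·(S−K); Y is affine-linear in λ
Every point depending on Y is an affine combination of Y and λ-independent points, so each such coordinate is linear in λ; the λ² term in each signed area is a multiple of (S−K)×(S−K) = 0, so 2·[YKC] and 2·[KWC] are each linear in λ. Evaluating at λ=0 and λ=1:
  2·[YKC] = -4·λ,   2·[KWC] = 2
So [YKC]:[KWC] = (-4·λ) / (2). Setting this equal to -10/7:
  -4·λ = -10/7·(2)  ⇒  λ = 5/7
Then r = λ/(1−λ) = (5/7)/(2/7) = 5/2. Check: with r = 5/2, Y = (17/7, 0) and [YKC]:[KWC] = -10/7 as required.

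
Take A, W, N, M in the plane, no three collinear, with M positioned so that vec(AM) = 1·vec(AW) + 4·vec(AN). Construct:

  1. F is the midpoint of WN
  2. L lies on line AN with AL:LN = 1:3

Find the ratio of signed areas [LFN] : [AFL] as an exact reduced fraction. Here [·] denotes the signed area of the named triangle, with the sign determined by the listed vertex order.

[LFN]:[AFL] = 3

Choose coordinates A = (0, 0), W = (1, 0), N = (0, 1), M = (1, 4).
1. F is the midpoint of WN ⇒ F = (1/2, 1/2)
2. L lies on line AN with AL:LN = 1:3 ⇒ L = (0, 1/4)
2·[LFN] = 3/8, 2·[AFL] = 1/8
[LFN]:[AFL] = 3/8:1/8 = 3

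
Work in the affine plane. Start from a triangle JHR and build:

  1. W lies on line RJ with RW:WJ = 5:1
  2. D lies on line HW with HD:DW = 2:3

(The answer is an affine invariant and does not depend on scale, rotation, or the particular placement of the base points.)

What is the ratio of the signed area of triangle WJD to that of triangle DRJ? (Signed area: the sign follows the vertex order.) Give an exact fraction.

[WJD]:[DRJ] = 1/6

Work in coordinates with J = (0, 0), H = (1, 0), R = (0, 1).
1. W lies on line RJ with RW:WJ = 5:1 ⇒ W = (0, 1/6)
2. D lies on line HW with HD:DW = 2:3 ⇒ D = (3/5, 1/15)
2·[WJD] = 1/10, 2·[DRJ] = 3/5
[WJD]:[DRJ] = 1/10:3/5 = 1/6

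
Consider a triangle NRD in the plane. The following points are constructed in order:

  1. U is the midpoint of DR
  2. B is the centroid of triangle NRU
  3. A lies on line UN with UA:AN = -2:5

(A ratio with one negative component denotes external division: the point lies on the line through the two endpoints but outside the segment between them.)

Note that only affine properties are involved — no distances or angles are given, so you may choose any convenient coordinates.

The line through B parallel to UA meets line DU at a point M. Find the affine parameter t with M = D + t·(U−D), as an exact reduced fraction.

t = 4/3

Set N = (0, 0), R = (1, 0), D = (0, 1); any affine frame gives the same invariant.
1. U is the midpoint of DR ⇒ U = (1/2, 1/2)
2. B is the centroid of triangle NRU ⇒ B = (1/2, 1/6)
3. A lies on line UN with UA:AN = -2:5 ⇒ A = (5/6, 5/6)
through B parallel to UA: direction (1/3, 1/3); meets DU at M = (2/3, 1/3)
M = D + t·(U−D) with t = 4/3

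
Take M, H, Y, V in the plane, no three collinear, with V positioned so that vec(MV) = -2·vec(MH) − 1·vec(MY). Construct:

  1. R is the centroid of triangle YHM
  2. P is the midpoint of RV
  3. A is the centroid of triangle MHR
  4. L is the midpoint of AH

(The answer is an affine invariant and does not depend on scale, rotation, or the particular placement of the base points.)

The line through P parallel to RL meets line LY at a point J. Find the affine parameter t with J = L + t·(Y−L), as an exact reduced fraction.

Work in coordinates with M = (0, 0), H = (1, 0), Y = (0, 1), V = (-2, -1).
1. R is the centroid of triangle YHM ⇒ R = (1/3, 1/3)
2. P is the midpoint of RV ⇒ P = (-5/6, -1/3)
3. A is the centroid of triangle MHR ⇒ A = (4/9, 1/9)
4. L is the midpoint of AH ⇒ L = (13/18, 1/18)
through P parallel to RL: direction (7/18, -5/18); meets LY at J = (13/4, -13/4)
J = L + t·(Y−L) with t = -7/2

t = -7/2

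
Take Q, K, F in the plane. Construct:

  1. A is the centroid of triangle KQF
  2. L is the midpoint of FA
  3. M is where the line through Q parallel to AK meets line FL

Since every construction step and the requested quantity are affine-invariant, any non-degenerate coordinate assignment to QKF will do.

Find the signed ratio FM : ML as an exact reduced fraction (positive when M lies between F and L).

FM:ML = -4/3

Assign Q = (0, 0), K = (1, 0), F = (0, 1) — the answer is frame-independent, so this choice is without loss of generality.
1. A is the centroid of triangle KQF ⇒ A = (1/3, 1/3)
2. L is the midpoint of FA ⇒ L = (1/6, 2/3)
3. M is where the line through Q parallel to AK meets line FL ⇒ M = (2/3, -1/3)
M = F + t·(L−F) with t = 4, so FM:ML = t:(1−t) = 4:-3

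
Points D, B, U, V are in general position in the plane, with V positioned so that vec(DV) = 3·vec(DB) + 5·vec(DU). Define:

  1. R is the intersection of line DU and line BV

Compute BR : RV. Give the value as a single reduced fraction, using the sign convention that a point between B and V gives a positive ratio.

BR:RV = -1/3

Choose coordinates D = (0, 0), B = (1, 0), U = (0, 1), V = (3, 5).
1. R is the intersection of line DU and line BV ⇒ R = (0, -5/2)
R = B + t·(V−B) with t = -1/2, so BR:RV = t:(1−t) = -1/2:3/2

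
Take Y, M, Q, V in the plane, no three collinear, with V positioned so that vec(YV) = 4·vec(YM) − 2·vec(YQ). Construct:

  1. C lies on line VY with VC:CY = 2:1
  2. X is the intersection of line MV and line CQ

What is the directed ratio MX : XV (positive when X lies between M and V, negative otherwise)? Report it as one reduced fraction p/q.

Work in coordinates with Y = (0, 0), M = (1, 0), Q = (0, 1), V = (4, -2).
1. C lies on line VY with VC:CY = 2:1 ⇒ C = (4/3, -2/3)
2. X is the intersection of line MV and line CQ ⇒ X = (4/7, 2/7)
X = M + t·(V−M) with t = -1/7, so MX:XV = t:(1−t) = -1/7:8/7

MX:XV = -1/8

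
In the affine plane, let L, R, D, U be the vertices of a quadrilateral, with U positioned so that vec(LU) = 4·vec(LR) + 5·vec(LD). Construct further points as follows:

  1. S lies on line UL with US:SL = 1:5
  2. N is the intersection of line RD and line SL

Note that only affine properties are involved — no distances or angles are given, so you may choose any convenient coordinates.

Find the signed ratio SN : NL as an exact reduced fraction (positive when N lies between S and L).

Choose coordinates L = (0, 0), R = (1, 0), D = (0, 1), U = (4, 5).
1. S lies on line UL with US:SL = 1:5 ⇒ S = (10/3, 25/6)
2. N is the intersection of line RD and line SL ⇒ N = (4/9, 5/9)
N = S + t·(L−S) with t = 13/15, so SN:NL = t:(1−t) = 13/15:2/15

SN:NL = 13/2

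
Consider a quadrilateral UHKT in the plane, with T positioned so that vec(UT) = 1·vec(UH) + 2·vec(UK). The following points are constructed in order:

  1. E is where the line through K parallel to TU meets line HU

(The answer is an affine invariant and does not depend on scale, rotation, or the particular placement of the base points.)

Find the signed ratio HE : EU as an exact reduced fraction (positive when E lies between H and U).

HE:EU = -3

Set U = (0, 0), H = (1, 0), K = (0, 1), T = (1, 2); any affine frame gives the same invariant.
1. E is where the line through K parallel to TU meets line HU ⇒ E = (-1/2, 0)
E = H + t·(U−H) with t = 3/2, so HE:EU = t:(1−t) = 3/2:-1/2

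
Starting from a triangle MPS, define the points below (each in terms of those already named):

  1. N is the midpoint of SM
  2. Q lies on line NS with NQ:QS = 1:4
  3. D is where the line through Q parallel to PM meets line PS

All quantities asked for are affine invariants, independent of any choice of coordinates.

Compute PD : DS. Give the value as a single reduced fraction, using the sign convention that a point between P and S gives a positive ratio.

Work in coordinates with M = (0, 0), P = (1, 0), S = (0, 1).
1. N is the midpoint of SM ⇒ N = (0, 1/2)
2. Q lies on line NS with NQ:QS = 1:4 ⇒ Q = (0, 3/5)
3. D is where the line through Q parallel to PM meets line PS ⇒ D = (2/5, 3/5)
D = P + t·(S−P) with t = 3/5, so PD:DS = t:(1−t) = 3/5:2/5

PD:DS = 3/2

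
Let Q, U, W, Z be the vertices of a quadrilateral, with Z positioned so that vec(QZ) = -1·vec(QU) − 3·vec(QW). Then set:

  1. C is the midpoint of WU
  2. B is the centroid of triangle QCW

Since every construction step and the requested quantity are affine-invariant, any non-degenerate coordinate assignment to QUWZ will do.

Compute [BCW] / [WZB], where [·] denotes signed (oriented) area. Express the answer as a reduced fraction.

Choose coordinates Q = (0, 0), U = (1, 0), W = (0, 1), Z = (-1, -3).
1. C is the midpoint of WU ⇒ C = (1/2, 1/2)
2. B is the centroid of triangle QCW ⇒ B = (1/6, 1/2)
2·[BCW] = 1/6, 2·[WZB] = 7/6
[BCW]:[WZB] = 1/6:7/6 = 1/7

[BCW]:[WZB] = 1/7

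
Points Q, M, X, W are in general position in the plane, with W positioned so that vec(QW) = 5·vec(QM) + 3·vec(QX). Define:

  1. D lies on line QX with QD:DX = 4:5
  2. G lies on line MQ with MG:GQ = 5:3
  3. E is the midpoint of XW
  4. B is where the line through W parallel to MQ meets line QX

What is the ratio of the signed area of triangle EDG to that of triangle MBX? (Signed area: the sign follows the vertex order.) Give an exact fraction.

Work in coordinates with Q = (0, 0), M = (1, 0), X = (0, 1), W = (5, 3).
1. D lies on line QX with QD:DX = 4:5 ⇒ D = (0, 4/9)
2. G lies on line MQ with MG:GQ = 5:3 ⇒ G = (3/8, 0)
3. E is the midpoint of XW ⇒ E = (5/2, 2)
4. B is where the line through W parallel to MQ meets line QX ⇒ B = (0, 3)
2·[EDG] = 61/36, 2·[MBX] = 2
[EDG]:[MBX] = 61/36:2 = 61/72

[EDG]:[MBX] = 61/72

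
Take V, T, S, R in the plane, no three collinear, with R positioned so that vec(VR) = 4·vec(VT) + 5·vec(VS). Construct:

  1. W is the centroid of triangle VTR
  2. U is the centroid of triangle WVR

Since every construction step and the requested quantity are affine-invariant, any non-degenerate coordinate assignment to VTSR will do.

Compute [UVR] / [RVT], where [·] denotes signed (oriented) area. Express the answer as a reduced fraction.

[UVR]:[RVT] = -1/9

Assign V = (0, 0), T = (1, 0), S = (0, 1), R = (4, 5) — the answer is frame-independent, so this choice is without loss of generality.
1. W is the centroid of triangle VTR ⇒ W = (5/3, 5/3)
2. U is the centroid of triangle WVR ⇒ U = (17/9, 20/9)
2·[UVR] = -5/9, 2·[RVT] = 5
[UVR]:[RVT] = -5/9:5 = -1/9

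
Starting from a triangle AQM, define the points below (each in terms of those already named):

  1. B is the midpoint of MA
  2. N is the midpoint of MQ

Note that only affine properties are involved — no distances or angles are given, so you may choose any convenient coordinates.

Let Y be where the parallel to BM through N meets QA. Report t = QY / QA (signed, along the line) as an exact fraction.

Choose coordinates A = (0, 0), Q = (1, 0), M = (0, 1).
1. B is the midpoint of MA ⇒ B = (0, 1/2)
2. N is the midpoint of MQ ⇒ N = (1/2, 1/2)
through N parallel to BM: direction (0, 1/2); meets QA at Y = (1/2, 0)
Y = Q + t·(A−Q) with t = 1/2

t = 1/2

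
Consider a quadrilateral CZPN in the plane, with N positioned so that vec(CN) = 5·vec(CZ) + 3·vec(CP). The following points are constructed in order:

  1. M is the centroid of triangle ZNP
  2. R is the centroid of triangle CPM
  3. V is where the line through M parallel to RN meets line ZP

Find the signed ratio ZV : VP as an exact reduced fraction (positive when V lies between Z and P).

ZV:VP = 32/27

Assign C = (0, 0), Z = (1, 0), P = (0, 1), N = (5, 3) — the answer is frame-independent, so this choice is without loss of generality.
1. M is the centroid of triangle ZNP ⇒ M = (2, 4/3)
2. R is the centroid of triangle CPM ⇒ R = (2/3, 7/9)
3. V is where the line through M parallel to RN meets line ZP ⇒ V = (27/59, 32/59)
V = Z + t·(P−Z) with t = 32/59, so ZV:VP = t:(1−t) = 32/59:27/59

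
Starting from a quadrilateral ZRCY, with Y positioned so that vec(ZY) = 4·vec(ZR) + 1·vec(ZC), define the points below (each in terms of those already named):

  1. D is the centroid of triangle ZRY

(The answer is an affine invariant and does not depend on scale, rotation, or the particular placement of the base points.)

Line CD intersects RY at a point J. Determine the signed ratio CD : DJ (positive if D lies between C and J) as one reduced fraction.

CD:DJ = 11

Assign Z = (0, 0), R = (1, 0), C = (0, 1), Y = (4, 1) — the answer is frame-independent, so this choice is without loss of generality.
1. D is the centroid of triangle ZRY ⇒ D = (5/3, 1/3)
line CD meets RY at J = (20/11, 3/11)
D = C + t·(J−C) with t = 11/12, so CD:DJ = 11/12:1/12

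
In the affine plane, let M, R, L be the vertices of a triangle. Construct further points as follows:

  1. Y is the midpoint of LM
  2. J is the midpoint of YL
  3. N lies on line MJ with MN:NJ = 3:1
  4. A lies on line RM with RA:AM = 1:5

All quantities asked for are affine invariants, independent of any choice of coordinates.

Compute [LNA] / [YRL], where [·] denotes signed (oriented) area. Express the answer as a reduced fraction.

[LNA]:[YRL] = 35/48

Work in coordinates with M = (0, 0), R = (1, 0), L = (0, 1).
1. Y is the midpoint of LM ⇒ Y = (0, 1/2)
2. J is the midpoint of YL ⇒ J = (0, 3/4)
3. N lies on line MJ with MN:NJ = 3:1 ⇒ N = (0, 9/16)
4. A lies on line RM with RA:AM = 1:5 ⇒ A = (5/6, 0)
2·[LNA] = 35/96, 2·[YRL] = 1/2
[LNA]:[YRL] = 35/96:1/2 = 35/48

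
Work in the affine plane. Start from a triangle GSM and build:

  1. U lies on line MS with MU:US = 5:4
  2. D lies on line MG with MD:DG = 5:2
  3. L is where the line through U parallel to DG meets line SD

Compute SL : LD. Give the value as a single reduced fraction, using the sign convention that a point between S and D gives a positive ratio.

Assign G = (0, 0), S = (1, 0), M = (0, 1) — the answer is frame-independent, so this choice is without loss of generality.
1. U lies on line MS with MU:US = 5:4 ⇒ U = (5/9, 4/9)
2. D lies on line MG with MD:DG = 5:2 ⇒ D = (0, 2/7)
3. L is where the line through U parallel to DG meets line SD ⇒ L = (5/9, 8/63)
L = S + t·(D−S) with t = 4/9, so SL:LD = t:(1−t) = 4/9:5/9

SL:LD = 4/5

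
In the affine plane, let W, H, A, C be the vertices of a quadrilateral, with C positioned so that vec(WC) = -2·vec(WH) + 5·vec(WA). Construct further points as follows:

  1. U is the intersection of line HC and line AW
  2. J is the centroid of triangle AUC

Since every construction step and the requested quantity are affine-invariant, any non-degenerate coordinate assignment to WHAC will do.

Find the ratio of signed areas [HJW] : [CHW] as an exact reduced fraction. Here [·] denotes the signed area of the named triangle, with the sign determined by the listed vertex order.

[HJW]:[CHW] = -23/45

Work in coordinates with W = (0, 0), H = (1, 0), A = (0, 1), C = (-2, 5).
1. U is the intersection of line HC and line AW ⇒ U = (0, 5/3)
2. J is the centroid of triangle AUC ⇒ J = (-2/3, 23/9)
2·[HJW] = 23/9, 2·[CHW] = -5
[HJW]:[CHW] = 23/9:-5 = -23/45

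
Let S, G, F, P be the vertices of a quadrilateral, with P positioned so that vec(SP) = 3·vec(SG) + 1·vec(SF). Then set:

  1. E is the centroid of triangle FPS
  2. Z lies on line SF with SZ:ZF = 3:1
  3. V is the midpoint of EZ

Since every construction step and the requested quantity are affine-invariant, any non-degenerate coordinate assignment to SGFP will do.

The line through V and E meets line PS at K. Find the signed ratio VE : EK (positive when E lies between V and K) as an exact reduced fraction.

VE:EK = 5/8

Set S = (0, 0), G = (1, 0), F = (0, 1), P = (3, 1); any affine frame gives the same invariant.
1. E is the centroid of triangle FPS ⇒ E = (1, 2/3)
2. Z lies on line SF with SZ:ZF = 3:1 ⇒ Z = (0, 3/4)
3. V is the midpoint of EZ ⇒ V = (1/2, 17/24)
line VE meets PS at K = (9/5, 3/5)
E = V + t·(K−V) with t = 5/13, so VE:EK = 5/13:8/13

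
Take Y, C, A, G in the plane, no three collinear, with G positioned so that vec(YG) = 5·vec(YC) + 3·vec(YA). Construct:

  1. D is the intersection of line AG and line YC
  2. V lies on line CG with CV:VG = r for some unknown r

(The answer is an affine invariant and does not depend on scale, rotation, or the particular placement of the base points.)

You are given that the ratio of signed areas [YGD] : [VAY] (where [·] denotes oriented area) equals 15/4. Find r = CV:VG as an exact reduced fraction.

Work in coordinates with Y = (0, 0), C = (1, 0), A = (0, 1), G = (5, 3).
1. D is the intersection of line AG and line YC ⇒ D = (-5/2, 0)
2. With CV:VG = r, write λ = r/(r+1) so V = C + λ·(G−C); V is affine-linear in λ
Every point depending on V is an affine combination of V and λ-independent points, so each such coordinate is linear in λ; the λ² term in each signed area is a multiple of (G−C)×(G−C) = 0, so 2·[YGD] and 2·[VAY] are each linear in λ. Evaluating at λ=0 and λ=1:
  2·[YGD] = 15/2,   2·[VAY] = 4·λ + 1
So [YGD]:[VAY] = (15/2) / (4·λ + 1). Setting this equal to 15/4:
  15/2 = 15/4·(4·λ + 1)  ⇒  λ = 1/4
Then r = λ/(1−λ) = (1/4)/(3/4) = 1/3. Check: with r = 1/3, V = (2, 3/4) and [YGD]:[VAY] = 15/4 as required.

r = 1/3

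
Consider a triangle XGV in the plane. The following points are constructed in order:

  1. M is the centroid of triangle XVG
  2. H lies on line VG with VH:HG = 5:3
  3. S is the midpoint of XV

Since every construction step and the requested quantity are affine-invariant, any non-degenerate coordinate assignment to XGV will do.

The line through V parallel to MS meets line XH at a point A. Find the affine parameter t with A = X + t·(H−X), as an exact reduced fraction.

Work in coordinates with X = (0, 0), G = (1, 0), V = (0, 1).
1. M is the centroid of triangle XVG ⇒ M = (1/3, 1/3)
2. H lies on line VG with VH:HG = 5:3 ⇒ H = (5/8, 3/8)
3. S is the midpoint of XV ⇒ S = (0, 1/2)
through V parallel to MS: direction (-1/3, 1/6); meets XH at A = (10/11, 6/11)
A = X + t·(H−X) with t = 16/11

t = 16/11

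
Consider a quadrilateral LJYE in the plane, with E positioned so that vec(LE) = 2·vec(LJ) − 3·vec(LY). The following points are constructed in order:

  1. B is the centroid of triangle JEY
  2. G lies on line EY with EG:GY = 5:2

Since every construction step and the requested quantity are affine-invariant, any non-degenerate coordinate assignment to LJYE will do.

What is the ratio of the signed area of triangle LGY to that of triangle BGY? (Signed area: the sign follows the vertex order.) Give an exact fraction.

[LGY]:[BGY] = -3

Work in coordinates with L = (0, 0), J = (1, 0), Y = (0, 1), E = (2, -3).
1. B is the centroid of triangle JEY ⇒ B = (1, -2/3)
2. G lies on line EY with EG:GY = 5:2 ⇒ G = (4/7, -1/7)
2·[LGY] = 4/7, 2·[BGY] = -4/21
[LGY]:[BGY] = 4/7:-4/21 = -3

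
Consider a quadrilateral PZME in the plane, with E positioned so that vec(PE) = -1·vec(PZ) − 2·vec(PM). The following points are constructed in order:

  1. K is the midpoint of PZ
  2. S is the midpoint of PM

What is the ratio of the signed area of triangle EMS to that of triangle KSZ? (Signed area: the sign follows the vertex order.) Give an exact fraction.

[EMS]:[KSZ] = 2

Work in coordinates with P = (0, 0), Z = (1, 0), M = (0, 1), E = (-1, -2).
1. K is the midpoint of PZ ⇒ K = (1/2, 0)
2. S is the midpoint of PM ⇒ S = (0, 1/2)
2·[EMS] = -1/2, 2·[KSZ] = -1/4
[EMS]:[KSZ] = -1/2:-1/4 = 2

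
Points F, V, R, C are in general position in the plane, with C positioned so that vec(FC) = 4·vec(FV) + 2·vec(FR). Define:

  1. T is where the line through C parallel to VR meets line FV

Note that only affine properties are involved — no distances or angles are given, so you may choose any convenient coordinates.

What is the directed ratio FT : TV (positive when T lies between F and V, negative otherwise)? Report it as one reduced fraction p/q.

FT:TV = -6/5

Set F = (0, 0), V = (1, 0), R = (0, 1), C = (4, 2); any affine frame gives the same invariant.
1. T is where the line through C parallel to VR meets line FV ⇒ T = (6, 0)
T = F + t·(V−F) with t = 6, so FT:TV = t:(1−t) = 6:-5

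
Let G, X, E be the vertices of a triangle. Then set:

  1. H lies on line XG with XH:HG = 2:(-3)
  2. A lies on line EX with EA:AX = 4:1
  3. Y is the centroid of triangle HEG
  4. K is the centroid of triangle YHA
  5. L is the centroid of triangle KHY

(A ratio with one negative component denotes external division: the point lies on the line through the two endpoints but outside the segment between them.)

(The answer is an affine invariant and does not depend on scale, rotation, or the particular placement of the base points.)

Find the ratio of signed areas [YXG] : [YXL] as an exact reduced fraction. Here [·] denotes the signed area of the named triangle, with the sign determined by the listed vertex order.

[YXG]:[YXL] = -15/13

Set G = (0, 0), X = (1, 0), E = (0, 1); any affine frame gives the same invariant.
1. H lies on line XG with XH:HG = 2:(-3) ⇒ H = (3, 0)
2. A lies on line EX with EA:AX = 4:1 ⇒ A = (4/5, 1/5)
3. Y is the centroid of triangle HEG ⇒ Y = (1, 1/3)
4. K is the centroid of triangle YHA ⇒ K = (8/5, 8/45)
5. L is the centroid of triangle KHY ⇒ L = (28/15, 23/135)
2·[YXG] = -1/3, 2·[YXL] = 13/45
[YXG]:[YXL] = -1/3:13/45 = -15/13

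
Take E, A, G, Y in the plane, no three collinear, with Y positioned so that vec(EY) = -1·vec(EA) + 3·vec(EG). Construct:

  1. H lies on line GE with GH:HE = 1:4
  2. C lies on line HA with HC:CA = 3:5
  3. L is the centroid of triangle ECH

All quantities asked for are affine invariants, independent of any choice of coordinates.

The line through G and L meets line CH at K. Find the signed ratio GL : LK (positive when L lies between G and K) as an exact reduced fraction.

GL:LK = -7/4

Choose coordinates E = (0, 0), A = (1, 0), G = (0, 1), Y = (-1, 3).
1. H lies on line GE with GH:HE = 1:4 ⇒ H = (0, 4/5)
2. C lies on line HA with HC:CA = 3:5 ⇒ C = (3/8, 1/2)
3. L is the centroid of triangle ECH ⇒ L = (1/8, 13/30)
line GL meets CH at K = (3/56, 53/70)
L = G + t·(K−G) with t = 7/3, so GL:LK = 7/3:-4/3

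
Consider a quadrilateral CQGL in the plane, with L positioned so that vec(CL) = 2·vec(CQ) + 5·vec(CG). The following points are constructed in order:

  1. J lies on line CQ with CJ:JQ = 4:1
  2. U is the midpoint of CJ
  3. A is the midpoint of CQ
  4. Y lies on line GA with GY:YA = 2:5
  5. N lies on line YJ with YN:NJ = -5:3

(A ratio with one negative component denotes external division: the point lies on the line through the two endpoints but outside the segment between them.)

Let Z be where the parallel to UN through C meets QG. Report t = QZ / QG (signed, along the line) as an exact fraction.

Set C = (0, 0), Q = (1, 0), G = (0, 1), L = (2, 5); any affine frame gives the same invariant.
1. J lies on line CQ with CJ:JQ = 4:1 ⇒ J = (4/5, 0)
2. U is the midpoint of CJ ⇒ U = (2/5, 0)
3. A is the midpoint of CQ ⇒ A = (1/2, 0)
4. Y lies on line GA with GY:YA = 2:5 ⇒ Y = (1/7, 5/7)
5. N lies on line YJ with YN:NJ = -5:3 ⇒ N = (25/14, -15/14)
through C parallel to UN: direction (97/70, -15/14); meets QG at Z = (97/22, -75/22)
Z = Q + t·(G−Q) with t = -75/22

t = -75/22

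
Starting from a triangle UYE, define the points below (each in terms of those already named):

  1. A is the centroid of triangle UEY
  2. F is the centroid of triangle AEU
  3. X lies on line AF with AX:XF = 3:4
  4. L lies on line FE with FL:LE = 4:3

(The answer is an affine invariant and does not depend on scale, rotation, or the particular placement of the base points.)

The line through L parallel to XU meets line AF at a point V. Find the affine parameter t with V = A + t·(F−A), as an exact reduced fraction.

Work in coordinates with U = (0, 0), Y = (1, 0), E = (0, 1).
1. A is the centroid of triangle UEY ⇒ A = (1/3, 1/3)
2. F is the centroid of triangle AEU ⇒ F = (1/9, 4/9)
3. X lies on line AF with AX:XF = 3:4 ⇒ X = (5/21, 8/21)
4. L lies on line FE with FL:LE = 4:3 ⇒ L = (1/21, 16/21)
through L parallel to XU: direction (-5/21, -8/21); meets AF at V = (-13/147, 80/147)
V = A + t·(F−A) with t = 93/49

t = 93/49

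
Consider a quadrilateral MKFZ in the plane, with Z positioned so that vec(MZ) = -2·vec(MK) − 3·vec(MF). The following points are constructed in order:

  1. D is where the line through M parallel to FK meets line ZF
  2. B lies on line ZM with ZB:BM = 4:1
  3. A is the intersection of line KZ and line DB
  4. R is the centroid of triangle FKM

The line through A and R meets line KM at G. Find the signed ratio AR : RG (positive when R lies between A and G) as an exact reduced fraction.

AR:RG = -70/13

Set M = (0, 0), K = (1, 0), F = (0, 1), Z = (-2, -3); any affine frame gives the same invariant.
1. D is where the line through M parallel to FK meets line ZF ⇒ D = (-1/3, 1/3)
2. B lies on line ZM with ZB:BM = 4:1 ⇒ B = (-2/5, -3/5)
3. A is the intersection of line KZ and line DB ⇒ A = (-6/13, -19/13)
4. R is the centroid of triangle FKM ⇒ R = (1/3, 1/3)
line AR meets KM at G = (13/70, 0)
R = A + t·(G−A) with t = 70/57, so AR:RG = 70/57:-13/57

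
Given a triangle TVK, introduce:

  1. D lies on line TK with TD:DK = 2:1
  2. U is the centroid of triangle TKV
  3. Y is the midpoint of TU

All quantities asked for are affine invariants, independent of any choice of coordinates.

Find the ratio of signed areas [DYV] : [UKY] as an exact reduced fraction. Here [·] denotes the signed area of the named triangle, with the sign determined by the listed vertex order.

Work in coordinates with T = (0, 0), V = (1, 0), K = (0, 1).
1. D lies on line TK with TD:DK = 2:1 ⇒ D = (0, 2/3)
2. U is the centroid of triangle TKV ⇒ U = (1/3, 1/3)
3. Y is the midpoint of TU ⇒ Y = (1/6, 1/6)
2·[DYV] = 7/18, 2·[UKY] = 1/6
[DYV]:[UKY] = 7/18:1/6 = 7/3

[DYV]:[UKY] = 7/3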